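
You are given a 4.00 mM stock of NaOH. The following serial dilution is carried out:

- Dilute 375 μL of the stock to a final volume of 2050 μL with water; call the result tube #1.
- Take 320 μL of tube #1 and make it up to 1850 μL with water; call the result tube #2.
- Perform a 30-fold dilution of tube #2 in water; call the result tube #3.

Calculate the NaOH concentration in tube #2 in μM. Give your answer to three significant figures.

Step 1: 375 μL brought to 2050 μL → factor 2050/375 = 5.4667
Step 2: 320 μL brought to 1850 μL → factor 1850/320 = 5.7812
Dilution factor through tube #2 = 5.4667 × 5.7812 = 31.604
[tube #2] = 4.00 mM / 31.604 = 0.1266 mM = 127 μM

127 μM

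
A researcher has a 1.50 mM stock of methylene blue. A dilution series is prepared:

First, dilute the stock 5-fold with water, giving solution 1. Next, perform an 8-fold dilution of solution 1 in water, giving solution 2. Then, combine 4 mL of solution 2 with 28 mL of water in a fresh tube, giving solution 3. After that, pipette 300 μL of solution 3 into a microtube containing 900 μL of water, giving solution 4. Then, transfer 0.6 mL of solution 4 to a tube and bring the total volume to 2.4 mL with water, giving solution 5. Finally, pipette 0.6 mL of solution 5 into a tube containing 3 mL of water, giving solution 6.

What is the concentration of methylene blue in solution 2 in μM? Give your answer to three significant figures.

Step 1: 5-fold → factor 5
Step 2: 8-fold → factor 8
Dilution factor through solution 2 = 5 × 8 = 40
[solution 2] = 1.50 mM / 40 = 0.03750 mM = 37.5 μM

37.5 μM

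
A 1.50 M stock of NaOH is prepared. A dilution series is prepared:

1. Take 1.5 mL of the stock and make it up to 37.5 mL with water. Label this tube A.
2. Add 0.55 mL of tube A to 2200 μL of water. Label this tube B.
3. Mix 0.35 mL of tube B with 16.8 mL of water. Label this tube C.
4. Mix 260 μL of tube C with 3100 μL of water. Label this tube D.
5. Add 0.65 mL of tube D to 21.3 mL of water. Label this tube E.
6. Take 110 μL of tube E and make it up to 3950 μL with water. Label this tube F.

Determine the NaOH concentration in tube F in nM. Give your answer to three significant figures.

15.6 nM

Step 1: 1.5 mL brought to 37.5 mL → factor 37.5/1.5 = 25
Step 2: 0.55 mL + 2200 μL = 2.75 mL total → factor 2.75/0.55 = 5
Step 3: 0.35 mL + 16.8 mL = 17.15 mL total → factor 17.15/0.35 = 49
Step 4: 260 μL + 3100 μL = 3360 μL total → factor 3360/260 = 12.923
Step 5: 0.65 mL + 21.3 mL = 21.95 mL total → factor 21.95/0.65 = 33.769
Step 6: 110 μL brought to 3950 μL → factor 3950/110 = 35.909
Overall dilution factor = 25 × 5 × 49 × 12.923 × 33.769 × 35.909 = 9.5984 × 10^7
Final = 1.50 M / 9.5984 × 10^7 = 1.563 × 10^-8 M = 15.6 nM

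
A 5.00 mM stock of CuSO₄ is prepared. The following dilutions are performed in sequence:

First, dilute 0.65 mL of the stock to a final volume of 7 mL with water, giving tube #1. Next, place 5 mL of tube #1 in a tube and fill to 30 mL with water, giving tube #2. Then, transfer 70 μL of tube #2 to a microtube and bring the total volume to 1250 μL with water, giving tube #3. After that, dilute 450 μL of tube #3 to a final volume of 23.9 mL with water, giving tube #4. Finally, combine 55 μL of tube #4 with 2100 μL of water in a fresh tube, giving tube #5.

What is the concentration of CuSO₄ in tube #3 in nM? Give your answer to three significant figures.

4.33 × 10^3 nM

Step 1: 0.65 mL brought to 7 mL → factor 7/0.65 = 10.769
Step 2: 5 mL brought to 30 mL → factor 30/5 = 6
Step 3: 70 μL brought to 1250 μL → factor 1250/70 = 17.857
Dilution factor through tube #3 = 10.769 × 6 × 17.857 = 1153.8
[tube #3] = 5.00 mM / 1153.8 = 0.004333 mM = 4.33 × 10^3 nM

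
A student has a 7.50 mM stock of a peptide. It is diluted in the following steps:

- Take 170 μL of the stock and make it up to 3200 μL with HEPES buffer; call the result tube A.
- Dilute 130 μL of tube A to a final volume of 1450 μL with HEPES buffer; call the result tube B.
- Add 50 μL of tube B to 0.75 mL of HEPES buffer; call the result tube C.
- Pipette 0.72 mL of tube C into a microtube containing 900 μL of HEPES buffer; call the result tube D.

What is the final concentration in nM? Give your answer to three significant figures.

Step 1: 170 μL brought to 3200 μL → factor 3200/170 = 18.824
Step 2: 130 μL brought to 1450 μL → factor 1450/130 = 11.154
Step 3: 50 μL + 0.75 mL = 800 μL total → factor 800/50 = 16
Step 4: 0.72 mL + 900 μL = 1.62 mL total → factor 1.62/0.72 = 2.25
Overall dilution factor = 18.824 × 11.154 × 16 × 2.25 = 7558.4
Final = 7.50 mM / 7558.4 = 0.0009923 mM = 992 nM

992 nM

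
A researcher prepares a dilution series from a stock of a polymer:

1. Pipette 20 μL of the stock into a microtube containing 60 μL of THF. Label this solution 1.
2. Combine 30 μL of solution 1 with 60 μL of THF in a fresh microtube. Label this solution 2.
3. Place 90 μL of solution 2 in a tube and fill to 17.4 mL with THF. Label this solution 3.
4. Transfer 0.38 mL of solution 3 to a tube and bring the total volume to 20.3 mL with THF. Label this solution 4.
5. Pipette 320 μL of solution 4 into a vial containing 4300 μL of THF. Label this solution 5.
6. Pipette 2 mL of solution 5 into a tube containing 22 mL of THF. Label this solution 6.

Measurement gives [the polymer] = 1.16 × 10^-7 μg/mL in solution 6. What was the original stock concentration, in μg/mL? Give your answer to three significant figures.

Step 1: 20 μL + 60 μL = 80 μL total → factor 80/20 = 4
Step 2: 30 μL + 60 μL = 90 μL total → factor 90/30 = 3
Step 3: 90 μL brought to 17.4 mL → factor 17400/90 = 193.33
Step 4: 0.38 mL brought to 20.3 mL → factor 20.3/0.38 = 53.421
Step 5: 320 μL + 4300 μL = 4620 μL total → factor 4620/320 = 14.438
Step 6: 2 mL + 22 mL = 24 mL total → factor 24/2 = 12
Overall dilution factor = 4 × 3 × 193.33 × 53.421 × 14.438 × 12 = 2.1472 × 10^7
Stock = 1.16 × 10^-7 μg/mL × 2.1472 × 10^7 = 2.49 μg/mL

2.49 μg/mL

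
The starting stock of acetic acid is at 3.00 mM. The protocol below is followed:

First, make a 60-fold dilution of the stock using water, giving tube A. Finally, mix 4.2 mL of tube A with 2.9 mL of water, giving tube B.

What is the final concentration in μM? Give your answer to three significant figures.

Step 1: 60-fold → factor 60
Step 2: 4.2 mL + 2.9 mL = 7.1 mL total → factor 7.1/4.2 = 1.6905
Overall dilution factor = 60 × 1.6905 = 101.43
Final = 3.00 mM / 101.43 = 0.02958 mM = 29.6 μM

29.6 μM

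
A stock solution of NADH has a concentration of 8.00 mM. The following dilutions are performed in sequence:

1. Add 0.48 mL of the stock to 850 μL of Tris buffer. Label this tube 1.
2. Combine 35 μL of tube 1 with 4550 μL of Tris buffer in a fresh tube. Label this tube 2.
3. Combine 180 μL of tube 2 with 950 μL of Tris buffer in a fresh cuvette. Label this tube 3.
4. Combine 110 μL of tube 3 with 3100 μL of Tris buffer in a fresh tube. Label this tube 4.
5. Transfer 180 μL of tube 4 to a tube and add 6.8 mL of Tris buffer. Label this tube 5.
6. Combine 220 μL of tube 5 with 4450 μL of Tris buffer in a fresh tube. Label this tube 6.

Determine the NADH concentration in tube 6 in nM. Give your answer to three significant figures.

Step 1: 0.48 mL + 850 μL = 1.33 mL total → factor 1.33/0.48 = 2.7708
Step 2: 35 μL + 4550 μL = 4585 μL total → factor 4585/35 = 131
Step 3: 180 μL + 950 μL = 1130 μL total → factor 1130/180 = 6.2778
Step 4: 110 μL + 3100 μL = 3210 μL total → factor 3210/110 = 29.182
Step 5: 180 μL + 6.8 mL = 6980 μL total → factor 6980/180 = 38.778
Step 6: 220 μL + 4450 μL = 4670 μL total → factor 4670/220 = 21.227
Overall dilution factor = 2.7708 × 131 × 6.2778 × 29.182 × 38.778 × 21.227 = 5.4737 × 10^7
Final = 8.00 mM / 5.4737 × 10^7 = 1.462 × 10^-7 mM = 0.146 nM

0.146 nM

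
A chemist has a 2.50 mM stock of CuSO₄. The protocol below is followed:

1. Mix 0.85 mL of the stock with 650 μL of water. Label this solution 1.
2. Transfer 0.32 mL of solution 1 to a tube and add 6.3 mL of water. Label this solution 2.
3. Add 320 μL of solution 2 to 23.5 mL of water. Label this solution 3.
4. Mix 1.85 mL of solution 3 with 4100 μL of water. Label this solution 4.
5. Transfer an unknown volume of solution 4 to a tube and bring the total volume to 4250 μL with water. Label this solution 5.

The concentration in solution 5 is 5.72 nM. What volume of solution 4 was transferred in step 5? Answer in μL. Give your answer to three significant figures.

Step 1: 0.85 mL + 650 μL = 1.5 mL total → factor 1.5/0.85 = 1.7647
Step 2: 0.32 mL + 6.3 mL = 6.62 mL total → factor 6.62/0.32 = 20.688
Step 3: 320 μL + 23.5 mL = 23820 μL total → factor 23820/320 = 74.438
Step 4: 1.85 mL + 4100 μL = 5.95 mL total → factor 5.95/1.85 = 3.2162
Step 5: v brought to 4250 μL → factor = 4250 μL/v
Product of known-step factors = 8740.1
Overall factor = 2.50 mM / (5.72 nM) = 4.3706 × 10^5
Step-5 factor = 4.3706 × 10^5 / 8740.1 = 50.007
v = 4250 μL / 50.007 = 85.0 μL

85.0 μL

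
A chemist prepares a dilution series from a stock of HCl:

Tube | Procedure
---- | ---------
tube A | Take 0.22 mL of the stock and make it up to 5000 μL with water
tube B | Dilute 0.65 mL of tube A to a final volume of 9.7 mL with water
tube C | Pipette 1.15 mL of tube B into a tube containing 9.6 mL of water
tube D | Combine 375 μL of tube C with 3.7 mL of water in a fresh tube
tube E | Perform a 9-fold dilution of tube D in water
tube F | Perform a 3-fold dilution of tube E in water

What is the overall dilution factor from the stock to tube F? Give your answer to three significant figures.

9.30 × 10^5

Step 1: 0.22 mL brought to 5000 μL → factor 5/0.22 = 22.727
Step 2: 0.65 mL brought to 9.7 mL → factor 9.7/0.65 = 14.923
Step 3: 1.15 mL + 9.6 mL = 10.75 mL total → factor 10.75/1.15 = 9.3478
Step 4: 375 μL + 3.7 mL = 4075 μL total → factor 4075/375 = 10.867
Step 5: 9-fold → factor 9
Step 6: 3-fold → factor 3
Overall dilution factor = 22.727 × 14.923 × 9.3478 × 10.867 × 9 × 3 = 9.302 × 10^5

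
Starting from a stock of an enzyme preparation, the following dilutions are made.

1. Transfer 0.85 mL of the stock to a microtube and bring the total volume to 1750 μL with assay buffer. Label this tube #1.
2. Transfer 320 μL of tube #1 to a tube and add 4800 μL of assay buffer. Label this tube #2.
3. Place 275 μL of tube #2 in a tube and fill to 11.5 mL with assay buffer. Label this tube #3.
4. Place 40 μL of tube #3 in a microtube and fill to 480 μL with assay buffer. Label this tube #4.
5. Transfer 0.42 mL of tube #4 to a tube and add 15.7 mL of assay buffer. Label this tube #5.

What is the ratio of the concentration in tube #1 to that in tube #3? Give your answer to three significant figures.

669

Step 1: 0.85 mL brought to 1750 μL → factor 1.75/0.85 = 2.0588
Step 2: 320 μL + 4800 μL = 5120 μL total → factor 5120/320 = 16
Step 3: 275 μL brought to 11.5 mL → factor 11500/275 = 41.818
Dilution factor to tube #1 = 2.0588; to tube #3 = 1377.5
[tube #1]/[tube #3] = (factor to tube #3)/(factor to tube #1) = 1377.5/2.0588 = 669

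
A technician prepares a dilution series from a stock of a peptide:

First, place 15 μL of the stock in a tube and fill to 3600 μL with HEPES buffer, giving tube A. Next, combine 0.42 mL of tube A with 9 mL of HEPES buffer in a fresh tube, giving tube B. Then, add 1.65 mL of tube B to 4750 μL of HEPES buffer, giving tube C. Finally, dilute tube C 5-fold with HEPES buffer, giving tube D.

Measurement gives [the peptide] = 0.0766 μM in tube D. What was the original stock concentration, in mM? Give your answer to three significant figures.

8.00 mM

Step 1: 15 μL brought to 3600 μL → factor 3600/15 = 240
Step 2: 0.42 mL + 9 mL = 9.42 mL total → factor 9.42/0.42 = 22.429
Step 3: 1.65 mL + 4750 μL = 6.4 mL total → factor 6.4/1.65 = 3.8788
Step 4: 5-fold → factor 5
Overall dilution factor = 240 × 22.429 × 3.8788 × 5 = 1.0439 × 10^5
Stock = 0.0766 μM × 1.0439 × 10^5 = 7997 μM = 8.00 mM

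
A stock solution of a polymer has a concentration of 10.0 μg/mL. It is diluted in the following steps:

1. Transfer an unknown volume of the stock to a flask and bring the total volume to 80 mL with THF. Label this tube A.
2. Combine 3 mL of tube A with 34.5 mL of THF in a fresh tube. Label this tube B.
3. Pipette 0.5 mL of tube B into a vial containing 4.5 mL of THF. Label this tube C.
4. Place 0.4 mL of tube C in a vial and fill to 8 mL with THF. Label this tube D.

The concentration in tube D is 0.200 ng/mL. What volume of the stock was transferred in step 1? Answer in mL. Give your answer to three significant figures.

4.00 mL

Step 1: v brought to 80 mL → factor = 80 mL/v
Step 2: 3 mL + 34.5 mL = 37.5 mL total → factor 37.5/3 = 12.5
Step 3: 0.5 mL + 4.5 mL = 5 mL total → factor 5/0.5 = 10
Step 4: 0.4 mL brought to 8 mL → factor 8/0.4 = 20
Product of known-step factors = 2500
Overall factor = 10.0 μg/mL / (0.200 ng/mL) = 50000
Step-1 factor = 50000 / 2500 = 20
v = 80 mL / 20 = 4.00 mL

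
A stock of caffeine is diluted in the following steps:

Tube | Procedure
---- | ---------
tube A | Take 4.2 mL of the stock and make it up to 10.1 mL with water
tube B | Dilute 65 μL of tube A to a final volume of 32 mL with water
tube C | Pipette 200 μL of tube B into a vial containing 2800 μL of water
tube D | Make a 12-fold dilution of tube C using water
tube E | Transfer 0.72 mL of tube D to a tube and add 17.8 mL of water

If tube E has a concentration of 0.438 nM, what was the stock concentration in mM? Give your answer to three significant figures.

Step 1: 4.2 mL brought to 10.1 mL → factor 10.1/4.2 = 2.4048
Step 2: 65 μL brought to 32 mL → factor 32000/65 = 492.31
Step 3: 200 μL + 2800 μL = 3000 μL total → factor 3000/200 = 15
Step 4: 12-fold → factor 12
Step 5: 0.72 mL + 17.8 mL = 18.52 mL total → factor 18.52/0.72 = 25.722
Overall dilution factor = 2.4048 × 492.31 × 15 × 12 × 25.722 = 5.4814 × 10^6
Stock = 0.438 nM × 5.4814 × 10^6 = 2.401 × 10^6 nM = 2.40 mM

2.40 mM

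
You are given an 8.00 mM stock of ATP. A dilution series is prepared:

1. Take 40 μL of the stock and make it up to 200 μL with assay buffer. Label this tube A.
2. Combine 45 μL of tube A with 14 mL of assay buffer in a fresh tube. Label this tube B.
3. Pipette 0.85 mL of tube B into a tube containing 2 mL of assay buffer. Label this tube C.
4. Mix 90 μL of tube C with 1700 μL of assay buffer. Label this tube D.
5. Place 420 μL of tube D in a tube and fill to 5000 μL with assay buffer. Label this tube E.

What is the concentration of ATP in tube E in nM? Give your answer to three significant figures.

Step 1: 40 μL brought to 200 μL → factor 200/40 = 5
Step 2: 45 μL + 14 mL = 14045 μL total → factor 14045/45 = 312.11
Step 3: 0.85 mL + 2 mL = 2.85 mL total → factor 2.85/0.85 = 3.3529
Step 4: 90 μL + 1700 μL = 1790 μL total → factor 1790/90 = 19.889
Step 5: 420 μL brought to 5000 μL → factor 5000/420 = 11.905
Overall dilution factor = 5 × 312.11 × 3.3529 × 19.889 × 11.905 = 1.2389 × 10^6
Final = 8.00 mM / 1.2389 × 10^6 = 6.457 × 10^-6 mM = 6.46 nM

6.46 nM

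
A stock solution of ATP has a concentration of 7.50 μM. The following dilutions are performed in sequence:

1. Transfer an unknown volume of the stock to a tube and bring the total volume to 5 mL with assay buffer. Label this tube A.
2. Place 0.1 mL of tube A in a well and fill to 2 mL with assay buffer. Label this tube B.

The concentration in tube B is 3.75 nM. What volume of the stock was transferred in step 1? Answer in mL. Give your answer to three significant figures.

Step 1: v brought to 5 mL → factor = 5 mL/v
Step 2: 0.1 mL brought to 2 mL → factor 2/0.1 = 20
Product of known-step factors = 20
Overall factor = 7.50 μM / (3.75 nM) = 2000
Step-1 factor = 2000 / 20 = 100
v = 5 mL / 100 = 0.0500 mL

0.0500 mL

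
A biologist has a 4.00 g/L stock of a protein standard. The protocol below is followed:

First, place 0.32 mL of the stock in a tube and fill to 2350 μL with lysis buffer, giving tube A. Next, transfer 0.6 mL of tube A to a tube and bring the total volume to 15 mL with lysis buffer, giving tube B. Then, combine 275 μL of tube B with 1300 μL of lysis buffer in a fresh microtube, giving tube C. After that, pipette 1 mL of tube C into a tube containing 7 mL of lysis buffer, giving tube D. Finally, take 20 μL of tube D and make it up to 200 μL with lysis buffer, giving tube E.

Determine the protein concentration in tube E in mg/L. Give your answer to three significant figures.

0.0476 mg/L

Step 1: 0.32 mL brought to 2350 μL → factor 2.35/0.32 = 7.3438
Step 2: 0.6 mL brought to 15 mL → factor 15/0.6 = 25
Step 3: 275 μL + 1300 μL = 1575 μL total → factor 1575/275 = 5.7273
Step 4: 1 mL + 7 mL = 8 mL total → factor 8/1 = 8
Step 5: 20 μL brought to 200 μL → factor 200/20 = 10
Overall dilution factor = 7.3438 × 25 × 5.7273 × 8 × 10 = 84119
Final = 4.00 g/L / 84119 = 4.755 × 10^-5 g/L = 0.0476 mg/L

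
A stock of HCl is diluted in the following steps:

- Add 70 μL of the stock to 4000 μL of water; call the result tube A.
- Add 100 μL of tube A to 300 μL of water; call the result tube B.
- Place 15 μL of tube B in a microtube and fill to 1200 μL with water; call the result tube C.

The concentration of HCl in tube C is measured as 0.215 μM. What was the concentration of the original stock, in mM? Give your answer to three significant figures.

4.00 mM

Step 1: 70 μL + 4000 μL = 4070 μL total → factor 4070/70 = 58.143
Step 2: 100 μL + 300 μL = 400 μL total → factor 400/100 = 4
Step 3: 15 μL brought to 1200 μL → factor 1200/15 = 80
Overall dilution factor = 58.143 × 4 × 80 = 18606
Stock = 0.215 μM × 18606 = 4000 μM = 4.00 mM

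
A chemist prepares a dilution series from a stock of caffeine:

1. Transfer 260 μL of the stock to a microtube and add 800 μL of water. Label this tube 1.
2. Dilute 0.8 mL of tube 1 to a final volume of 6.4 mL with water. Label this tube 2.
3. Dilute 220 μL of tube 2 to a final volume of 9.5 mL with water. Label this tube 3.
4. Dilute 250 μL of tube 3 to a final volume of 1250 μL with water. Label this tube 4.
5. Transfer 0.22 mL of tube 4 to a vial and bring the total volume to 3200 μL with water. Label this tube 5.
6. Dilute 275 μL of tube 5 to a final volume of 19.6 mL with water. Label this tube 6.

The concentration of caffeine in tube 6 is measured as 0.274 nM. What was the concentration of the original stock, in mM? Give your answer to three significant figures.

Step 1: 260 μL + 800 μL = 1060 μL total → factor 1060/260 = 4.0769
Step 2: 0.8 mL brought to 6.4 mL → factor 6.4/0.8 = 8
Step 3: 220 μL brought to 9.5 mL → factor 9500/220 = 43.182
Step 4: 250 μL brought to 1250 μL → factor 1250/250 = 5
Step 5: 0.22 mL brought to 3200 μL → factor 3.2/0.22 = 14.545
Step 6: 275 μL brought to 19.6 mL → factor 19600/275 = 71.273
Overall dilution factor = 4.0769 × 8 × 43.182 × 5 × 14.545 × 71.273 = 7.3004 × 10^6
Stock = 0.274 nM × 7.3004 × 10^6 = 2.000 × 10^6 nM = 2.00 mM

2.00 mM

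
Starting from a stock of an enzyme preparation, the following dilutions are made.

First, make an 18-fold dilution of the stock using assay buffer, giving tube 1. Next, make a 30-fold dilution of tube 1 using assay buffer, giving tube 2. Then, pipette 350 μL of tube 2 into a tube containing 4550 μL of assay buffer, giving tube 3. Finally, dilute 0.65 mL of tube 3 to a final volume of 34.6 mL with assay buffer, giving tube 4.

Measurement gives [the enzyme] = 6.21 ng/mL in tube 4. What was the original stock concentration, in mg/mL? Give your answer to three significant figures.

Step 1: 18-fold → factor 18
Step 2: 30-fold → factor 30
Step 3: 350 μL + 4550 μL = 4900 μL total → factor 4900/350 = 14
Step 4: 0.65 mL brought to 34.6 mL → factor 34.6/0.65 = 53.231
Overall dilution factor = 18 × 30 × 14 × 53.231 = 4.0242 × 10^5
Stock = 6.21 ng/mL × 4.0242 × 10^5 = 2.499 × 10^6 ng/mL = 2.50 mg/mL

2.50 mg/mL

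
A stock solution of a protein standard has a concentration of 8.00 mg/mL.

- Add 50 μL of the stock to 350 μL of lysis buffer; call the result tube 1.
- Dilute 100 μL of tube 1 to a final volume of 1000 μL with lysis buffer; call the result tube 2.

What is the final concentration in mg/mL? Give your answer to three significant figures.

0.100 mg/mL

Step 1: 50 μL + 350 μL = 400 μL total → factor 400/50 = 8
Step 2: 100 μL brought to 1000 μL → factor 1000/100 = 10
Overall dilution factor = 8 × 10 = 80
Final = 8.00 mg/mL / 80 = 0.100 mg/mL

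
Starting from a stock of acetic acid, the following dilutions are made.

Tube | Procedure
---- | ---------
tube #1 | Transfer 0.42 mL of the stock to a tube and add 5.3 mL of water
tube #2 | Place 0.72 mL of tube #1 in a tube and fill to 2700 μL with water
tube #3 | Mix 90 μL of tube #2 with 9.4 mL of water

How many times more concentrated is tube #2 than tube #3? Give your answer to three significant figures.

Step 1: 0.42 mL + 5.3 mL = 5.72 mL total → factor 5.72/0.42 = 13.619
Step 2: 0.72 mL brought to 2700 μL → factor 2.7/0.72 = 3.75
Step 3: 90 μL + 9.4 mL = 9490 μL total → factor 9490/90 = 105.44
Dilution factor to tube #2 = 51.071; to tube #3 = 5385.2
[tube #2]/[tube #3] = (factor to tube #3)/(factor to tube #2) = 5385.2/51.071 = 105

105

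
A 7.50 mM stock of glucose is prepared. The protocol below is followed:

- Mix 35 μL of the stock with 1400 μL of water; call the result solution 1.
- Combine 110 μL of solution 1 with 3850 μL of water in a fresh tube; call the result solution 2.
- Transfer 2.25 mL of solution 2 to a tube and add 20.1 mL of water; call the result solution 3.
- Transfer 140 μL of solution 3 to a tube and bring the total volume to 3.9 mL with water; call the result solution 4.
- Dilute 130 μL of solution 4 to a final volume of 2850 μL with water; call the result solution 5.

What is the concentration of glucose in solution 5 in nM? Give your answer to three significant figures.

0.838 nM

Step 1: 35 μL + 1400 μL = 1435 μL total → factor 1435/35 = 41
Step 2: 110 μL + 3850 μL = 3960 μL total → factor 3960/110 = 36
Step 3: 2.25 mL + 20.1 mL = 22.35 mL total → factor 22.35/2.25 = 9.9333
Step 4: 140 μL brought to 3.9 mL → factor 3900/140 = 27.857
Step 5: 130 μL brought to 2850 μL → factor 2850/130 = 21.923
Overall dilution factor = 41 × 36 × 9.9333 × 27.857 × 21.923 = 8.954 × 10^6
Final = 7.50 mM / 8.954 × 10^6 = 8.376 × 10^-7 mM = 0.838 nM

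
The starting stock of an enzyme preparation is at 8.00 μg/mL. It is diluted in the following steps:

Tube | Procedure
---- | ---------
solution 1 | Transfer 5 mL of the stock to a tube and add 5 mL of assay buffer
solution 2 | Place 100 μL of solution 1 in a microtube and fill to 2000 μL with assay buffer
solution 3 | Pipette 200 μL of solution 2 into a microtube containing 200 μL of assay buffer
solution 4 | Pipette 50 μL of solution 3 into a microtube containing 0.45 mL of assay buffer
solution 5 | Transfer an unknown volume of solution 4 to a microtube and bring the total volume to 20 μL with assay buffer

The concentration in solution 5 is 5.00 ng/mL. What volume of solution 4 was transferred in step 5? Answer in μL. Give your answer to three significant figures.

Step 1: 5 mL + 5 mL = 10 mL total → factor 10/5 = 2
Step 2: 100 μL brought to 2000 μL → factor 2000/100 = 20
Step 3: 200 μL + 200 μL = 400 μL total → factor 400/200 = 2
Step 4: 50 μL + 0.45 mL = 500 μL total → factor 500/50 = 10
Step 5: v brought to 20 μL → factor = 20 μL/v
Product of known-step factors = 800
Overall factor = 8.00 μg/mL / (5.00 ng/mL) = 1600
Step-5 factor = 1600 / 800 = 2
v = 20 μL / 2 = 10.0 μL

10.0 μL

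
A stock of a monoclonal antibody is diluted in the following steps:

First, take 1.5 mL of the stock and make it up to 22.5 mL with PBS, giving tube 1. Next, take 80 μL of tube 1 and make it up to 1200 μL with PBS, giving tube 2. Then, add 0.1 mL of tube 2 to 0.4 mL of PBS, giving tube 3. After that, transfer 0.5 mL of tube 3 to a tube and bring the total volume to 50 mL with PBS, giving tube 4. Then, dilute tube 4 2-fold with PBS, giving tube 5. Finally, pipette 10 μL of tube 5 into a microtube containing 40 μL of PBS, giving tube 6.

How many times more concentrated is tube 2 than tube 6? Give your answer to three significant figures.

Step 1: 1.5 mL brought to 22.5 mL → factor 22.5/1.5 = 15
Step 2: 80 μL brought to 1200 μL → factor 1200/80 = 15
Step 3: 0.1 mL + 0.4 mL = 0.5 mL total → factor 0.5/0.1 = 5
Step 4: 0.5 mL brought to 50 mL → factor 50/0.5 = 100
Step 5: 2-fold → factor 2
Step 6: 10 μL + 40 μL = 50 μL total → factor 50/10 = 5
Dilution factor to tube 2 = 225; to tube 6 = 1.125 × 10^6
[tube 2]/[tube 6] = (factor to tube 6)/(factor to tube 2) = 1.125 × 10^6/225 = 5.00 × 10^3

5.00 × 10^3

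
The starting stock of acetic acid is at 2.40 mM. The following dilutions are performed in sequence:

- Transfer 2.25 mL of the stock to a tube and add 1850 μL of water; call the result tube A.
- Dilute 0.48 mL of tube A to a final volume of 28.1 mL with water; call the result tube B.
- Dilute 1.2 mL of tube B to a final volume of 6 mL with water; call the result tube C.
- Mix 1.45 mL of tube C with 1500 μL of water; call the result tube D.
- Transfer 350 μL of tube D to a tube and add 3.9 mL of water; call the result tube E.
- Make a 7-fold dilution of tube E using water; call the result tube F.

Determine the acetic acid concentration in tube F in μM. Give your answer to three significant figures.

0.0260 μM

Step 1: 2.25 mL + 1850 μL = 4.1 mL total → factor 4.1/2.25 = 1.8222
Step 2: 0.48 mL brought to 28.1 mL → factor 28.1/0.48 = 58.542
Step 3: 1.2 mL brought to 6 mL → factor 6/1.2 = 5
Step 4: 1.45 mL + 1500 μL = 2.95 mL total → factor 2.95/1.45 = 2.0345
Step 5: 350 μL + 3.9 mL = 4250 μL total → factor 4250/350 = 12.143
Step 6: 7-fold → factor 7
Overall dilution factor = 1.8222 × 58.542 × 5 × 2.0345 × 12.143 × 7 = 92238
Final = 2.40 mM / 92238 = 2.602 × 10^-5 mM = 0.0260 μM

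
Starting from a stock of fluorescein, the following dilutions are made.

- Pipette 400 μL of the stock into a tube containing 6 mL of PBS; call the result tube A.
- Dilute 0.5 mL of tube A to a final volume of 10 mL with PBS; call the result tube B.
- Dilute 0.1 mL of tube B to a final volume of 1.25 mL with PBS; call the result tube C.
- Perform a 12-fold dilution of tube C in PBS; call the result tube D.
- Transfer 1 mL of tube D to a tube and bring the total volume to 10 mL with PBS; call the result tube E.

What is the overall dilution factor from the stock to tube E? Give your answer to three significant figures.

Step 1: 400 μL + 6 mL = 6400 μL total → factor 6400/400 = 16
Step 2: 0.5 mL brought to 10 mL → factor 10/0.5 = 20
Step 3: 0.1 mL brought to 1.25 mL → factor 1.25/0.1 = 12.5
Step 4: 12-fold → factor 12
Step 5: 1 mL brought to 10 mL → factor 10/1 = 10
Overall dilution factor = 16 × 20 × 12.5 × 12 × 10 = 4.8 × 10^5

4.80 × 10^5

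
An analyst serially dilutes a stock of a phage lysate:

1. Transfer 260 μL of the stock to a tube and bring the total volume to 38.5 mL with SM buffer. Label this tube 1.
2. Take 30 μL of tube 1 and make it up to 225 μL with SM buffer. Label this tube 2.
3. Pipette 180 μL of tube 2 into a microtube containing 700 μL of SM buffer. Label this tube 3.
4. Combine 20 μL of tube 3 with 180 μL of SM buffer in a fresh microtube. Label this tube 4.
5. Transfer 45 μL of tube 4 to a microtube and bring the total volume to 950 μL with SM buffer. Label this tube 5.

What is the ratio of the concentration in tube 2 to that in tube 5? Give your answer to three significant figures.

Step 1: 260 μL brought to 38.5 mL → factor 38500/260 = 148.08
Step 2: 30 μL brought to 225 μL → factor 225/30 = 7.5
Step 3: 180 μL + 700 μL = 880 μL total → factor 880/180 = 4.8889
Step 4: 20 μL + 180 μL = 200 μL total → factor 200/20 = 10
Step 5: 45 μL brought to 950 μL → factor 950/45 = 21.111
Dilution factor to tube 2 = 1110.6; to tube 5 = 1.1462 × 10^6
[tube 2]/[tube 5] = (factor to tube 5)/(factor to tube 2) = 1.1462 × 10^6/1110.6 = 1.03 × 10^3

1.03 × 10^3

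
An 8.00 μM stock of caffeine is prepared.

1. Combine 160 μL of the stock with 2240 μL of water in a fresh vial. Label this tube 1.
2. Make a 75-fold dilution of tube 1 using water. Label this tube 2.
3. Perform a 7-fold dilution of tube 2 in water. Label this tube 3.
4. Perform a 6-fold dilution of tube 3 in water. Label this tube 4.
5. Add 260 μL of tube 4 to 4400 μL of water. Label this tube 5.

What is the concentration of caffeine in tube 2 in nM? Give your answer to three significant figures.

Step 1: 160 μL + 2240 μL = 2400 μL total → factor 2400/160 = 15
Step 2: 75-fold → factor 75
Dilution factor through tube 2 = 15 × 75 = 1125
[tube 2] = 8.00 μM / 1125 = 0.007111 μM = 7.11 nM

7.11 nM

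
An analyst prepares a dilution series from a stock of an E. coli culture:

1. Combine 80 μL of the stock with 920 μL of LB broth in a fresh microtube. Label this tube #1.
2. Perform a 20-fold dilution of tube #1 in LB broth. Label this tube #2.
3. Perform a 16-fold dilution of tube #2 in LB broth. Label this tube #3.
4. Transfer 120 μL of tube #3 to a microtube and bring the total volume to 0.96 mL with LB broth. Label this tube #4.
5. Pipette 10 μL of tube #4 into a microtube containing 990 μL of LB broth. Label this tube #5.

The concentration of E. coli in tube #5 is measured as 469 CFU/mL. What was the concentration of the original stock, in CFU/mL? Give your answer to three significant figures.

Step 1: 80 μL + 920 μL = 1000 μL total → factor 1000/80 = 12.5
Step 2: 20-fold → factor 20
Step 3: 16-fold → factor 16
Step 4: 120 μL brought to 0.96 mL → factor 960/120 = 8
Step 5: 10 μL + 990 μL = 1000 μL total → factor 1000/10 = 100
Overall dilution factor = 12.5 × 20 × 16 × 8 × 100 = 3.2 × 10^6
Stock = 469 CFU/mL × 3.2 × 10^6 = 1.50 × 10^9 CFU/mL

1.50 × 10^9 CFU/mL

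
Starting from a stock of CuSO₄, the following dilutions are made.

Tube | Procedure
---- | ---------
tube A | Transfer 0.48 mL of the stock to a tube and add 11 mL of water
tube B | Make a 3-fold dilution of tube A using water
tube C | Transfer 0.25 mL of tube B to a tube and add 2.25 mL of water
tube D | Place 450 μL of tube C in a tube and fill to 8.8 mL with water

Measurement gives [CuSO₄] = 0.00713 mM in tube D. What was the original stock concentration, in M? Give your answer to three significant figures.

Step 1: 0.48 mL + 11 mL = 11.48 mL total → factor 11.48/0.48 = 23.917
Step 2: 3-fold → factor 3
Step 3: 0.25 mL + 2.25 mL = 2.5 mL total → factor 2.5/0.25 = 10
Step 4: 450 μL brought to 8.8 mL → factor 8800/450 = 19.556
Overall dilution factor = 23.917 × 3 × 10 × 19.556 = 14031
Stock = 0.00713 mM × 14031 = 100.0 mM = 0.100 M

0.100 M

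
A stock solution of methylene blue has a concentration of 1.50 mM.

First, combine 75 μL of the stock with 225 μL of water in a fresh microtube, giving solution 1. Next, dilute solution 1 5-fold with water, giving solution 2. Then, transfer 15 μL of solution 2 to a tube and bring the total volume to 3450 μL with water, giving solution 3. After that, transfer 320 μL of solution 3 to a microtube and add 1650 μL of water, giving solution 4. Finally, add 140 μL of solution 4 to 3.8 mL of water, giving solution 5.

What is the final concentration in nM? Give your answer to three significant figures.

Step 1: 75 μL + 225 μL = 300 μL total → factor 300/75 = 4
Step 2: 5-fold → factor 5
Step 3: 15 μL brought to 3450 μL → factor 3450/15 = 230
Step 4: 320 μL + 1650 μL = 1970 μL total → factor 1970/320 = 6.1562
Step 5: 140 μL + 3.8 mL = 3940 μL total → factor 3940/140 = 28.143
Overall dilution factor = 4 × 5 × 230 × 6.1562 × 28.143 = 7.9697 × 10^5
Final = 1.50 mM / 7.9697 × 10^5 = 1.882 × 10^-6 mM = 1.88 nM

1.88 nM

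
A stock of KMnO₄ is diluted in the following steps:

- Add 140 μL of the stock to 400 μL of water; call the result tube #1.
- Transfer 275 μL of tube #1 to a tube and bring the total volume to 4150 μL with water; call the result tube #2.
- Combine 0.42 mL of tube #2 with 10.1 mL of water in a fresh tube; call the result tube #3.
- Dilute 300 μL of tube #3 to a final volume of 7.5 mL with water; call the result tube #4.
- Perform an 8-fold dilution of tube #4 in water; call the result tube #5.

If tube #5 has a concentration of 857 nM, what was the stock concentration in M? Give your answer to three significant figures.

Step 1: 140 μL + 400 μL = 540 μL total → factor 540/140 = 3.8571
Step 2: 275 μL brought to 4150 μL → factor 4150/275 = 15.091
Step 3: 0.42 mL + 10.1 mL = 10.52 mL total → factor 10.52/0.42 = 25.048
Step 4: 300 μL brought to 7.5 mL → factor 7500/300 = 25
Step 5: 8-fold → factor 8
Overall dilution factor = 3.8571 × 15.091 × 25.048 × 25 × 8 = 2.9159 × 10^5
Stock = 857 nM × 2.9159 × 10^5 = 2.499 × 10^8 nM = 0.250 M

0.250 M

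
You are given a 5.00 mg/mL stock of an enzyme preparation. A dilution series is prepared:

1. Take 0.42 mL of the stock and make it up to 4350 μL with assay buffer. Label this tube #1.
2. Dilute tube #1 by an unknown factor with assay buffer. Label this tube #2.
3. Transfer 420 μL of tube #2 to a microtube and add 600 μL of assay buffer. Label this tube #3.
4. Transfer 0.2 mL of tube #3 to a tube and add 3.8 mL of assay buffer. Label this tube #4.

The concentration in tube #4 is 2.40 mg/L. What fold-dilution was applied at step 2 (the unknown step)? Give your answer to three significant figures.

4.14-fold

Step 1: 0.42 mL brought to 4350 μL → factor 4.35/0.42 = 10.357
Step 2: unknown factor x
Step 3: 420 μL + 600 μL = 1020 μL total → factor 1020/420 = 2.4286
Step 4: 0.2 mL + 3.8 mL = 4 mL total → factor 4/0.2 = 20
Product of known-step factors = 503.06
Overall factor = 5.00 mg/mL / (2.40 mg/L) = 2083.3
x = 2083.3 / 503.06 = 4.14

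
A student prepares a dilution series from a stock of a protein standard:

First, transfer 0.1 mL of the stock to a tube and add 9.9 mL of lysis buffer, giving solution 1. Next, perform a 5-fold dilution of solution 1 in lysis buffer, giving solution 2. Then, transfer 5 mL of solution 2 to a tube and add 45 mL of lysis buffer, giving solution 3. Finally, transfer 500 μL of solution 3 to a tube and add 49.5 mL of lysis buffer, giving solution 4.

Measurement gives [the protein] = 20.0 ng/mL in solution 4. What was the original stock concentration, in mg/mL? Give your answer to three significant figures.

Step 1: 0.1 mL + 9.9 mL = 10 mL total → factor 10/0.1 = 100
Step 2: 5-fold → factor 5
Step 3: 5 mL + 45 mL = 50 mL total → factor 50/5 = 10
Step 4: 500 μL + 49.5 mL = 50000 μL total → factor 50000/500 = 100
Overall dilution factor = 100 × 5 × 10 × 100 = 5 × 10^5
Stock = 20.0 ng/mL × 5 × 10^5 = 1.000 × 10^7 ng/mL = 10.0 mg/mL

10.0 mg/mL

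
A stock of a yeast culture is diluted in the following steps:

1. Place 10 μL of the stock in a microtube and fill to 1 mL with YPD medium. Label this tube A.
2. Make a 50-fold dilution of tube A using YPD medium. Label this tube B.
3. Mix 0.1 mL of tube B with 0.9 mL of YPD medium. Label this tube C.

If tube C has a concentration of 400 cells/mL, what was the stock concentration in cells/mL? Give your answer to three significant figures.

Step 1: 10 μL brought to 1 mL → factor 1000/10 = 100
Step 2: 50-fold → factor 50
Step 3: 0.1 mL + 0.9 mL = 1 mL total → factor 1/0.1 = 10
Overall dilution factor = 100 × 50 × 10 = 50000
Stock = 400 cells/mL × 50000 = 2.00 × 10^7 cells/mL

2.00 × 10^7 cells/mL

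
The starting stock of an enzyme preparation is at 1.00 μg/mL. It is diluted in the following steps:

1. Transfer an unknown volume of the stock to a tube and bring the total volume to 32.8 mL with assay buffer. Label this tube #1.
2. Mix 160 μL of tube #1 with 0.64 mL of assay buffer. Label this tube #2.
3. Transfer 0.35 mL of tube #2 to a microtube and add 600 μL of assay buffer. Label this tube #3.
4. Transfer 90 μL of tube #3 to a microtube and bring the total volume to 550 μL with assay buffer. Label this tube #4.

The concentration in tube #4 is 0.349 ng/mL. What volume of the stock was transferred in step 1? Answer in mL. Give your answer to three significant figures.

Step 1: v brought to 32.8 mL → factor = 32.8 mL/v
Step 2: 160 μL + 0.64 mL = 800 μL total → factor 800/160 = 5
Step 3: 0.35 mL + 600 μL = 0.95 mL total → factor 0.95/0.35 = 2.7143
Step 4: 90 μL brought to 550 μL → factor 550/90 = 6.1111
Product of known-step factors = 82.937
Overall factor = 1.00 μg/mL / (0.349 ng/mL) = 2865.3
Step-1 factor = 2865.3 / 82.937 = 34.548
v = 32.8 mL / 34.548 = 0.949 mL

0.949 mL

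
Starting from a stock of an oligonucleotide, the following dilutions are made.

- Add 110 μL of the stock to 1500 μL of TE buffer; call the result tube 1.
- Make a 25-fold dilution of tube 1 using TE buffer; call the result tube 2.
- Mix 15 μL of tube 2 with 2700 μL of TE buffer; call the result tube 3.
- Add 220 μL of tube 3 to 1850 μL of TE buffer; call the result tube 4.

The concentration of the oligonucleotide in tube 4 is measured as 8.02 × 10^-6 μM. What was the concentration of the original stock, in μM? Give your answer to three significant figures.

Step 1: 110 μL + 1500 μL = 1610 μL total → factor 1610/110 = 14.636
Step 2: 25-fold → factor 25
Step 3: 15 μL + 2700 μL = 2715 μL total → factor 2715/15 = 181
Step 4: 220 μL + 1850 μL = 2070 μL total → factor 2070/220 = 9.4091
Overall dilution factor = 14.636 × 25 × 181 × 9.4091 = 6.2316 × 10^5
Stock = 8.02 × 10^-6 μM × 6.2316 × 10^5 = 5.00 μM

5.00 μM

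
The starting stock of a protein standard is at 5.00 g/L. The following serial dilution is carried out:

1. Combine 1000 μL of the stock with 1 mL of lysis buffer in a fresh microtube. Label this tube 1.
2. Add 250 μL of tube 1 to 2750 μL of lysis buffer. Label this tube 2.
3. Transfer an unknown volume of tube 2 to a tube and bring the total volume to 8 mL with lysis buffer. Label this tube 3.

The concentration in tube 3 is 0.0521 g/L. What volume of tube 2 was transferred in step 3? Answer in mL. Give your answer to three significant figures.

2.00 mL

Step 1: 1000 μL + 1 mL = 2000 μL total → factor 2000/1000 = 2
Step 2: 250 μL + 2750 μL = 3000 μL total → factor 3000/250 = 12
Step 3: v brought to 8 mL → factor = 8 mL/v
Product of known-step factors = 24
Overall factor = 5.00 g/L / (0.0521 g/L) = 95.969
Step-3 factor = 95.969 / 24 = 3.9987
v = 8 mL / 3.9987 = 2.00 mL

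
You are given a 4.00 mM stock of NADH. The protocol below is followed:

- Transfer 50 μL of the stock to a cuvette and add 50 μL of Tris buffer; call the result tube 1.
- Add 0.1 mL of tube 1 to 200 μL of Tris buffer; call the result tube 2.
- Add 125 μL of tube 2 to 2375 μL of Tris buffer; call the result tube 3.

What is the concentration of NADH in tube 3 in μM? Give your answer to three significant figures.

Step 1: 50 μL + 50 μL = 100 μL total → factor 100/50 = 2
Step 2: 0.1 mL + 200 μL = 0.3 mL total → factor 0.3/0.1 = 3
Step 3: 125 μL + 2375 μL = 2500 μL total → factor 2500/125 = 20
Overall dilution factor = 2 × 3 × 20 = 120
Final = 4.00 mM / 120 = 0.03333 mM = 33.3 μM

33.3 μM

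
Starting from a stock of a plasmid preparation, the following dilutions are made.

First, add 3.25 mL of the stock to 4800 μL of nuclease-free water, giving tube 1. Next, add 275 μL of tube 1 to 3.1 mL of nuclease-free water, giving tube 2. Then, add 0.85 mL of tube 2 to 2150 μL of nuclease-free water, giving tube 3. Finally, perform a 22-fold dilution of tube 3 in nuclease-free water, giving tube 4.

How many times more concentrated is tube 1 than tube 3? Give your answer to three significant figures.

43.3

Step 1: 3.25 mL + 4800 μL = 8.05 mL total → factor 8.05/3.25 = 2.4769
Step 2: 275 μL + 3.1 mL = 3375 μL total → factor 3375/275 = 12.273
Step 3: 0.85 mL + 2150 μL = 3 mL total → factor 3/0.85 = 3.5294
Dilution factor to tube 1 = 2.4769; to tube 3 = 107.29
[tube 1]/[tube 3] = (factor to tube 3)/(factor to tube 1) = 107.29/2.4769 = 43.3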